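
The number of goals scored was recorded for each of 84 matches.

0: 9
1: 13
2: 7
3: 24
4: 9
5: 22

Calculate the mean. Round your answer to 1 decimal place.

2.9

Values: 0, 1, 2, 3, 4, 5
Σfx = 9×0 + 13×1 + 7×2 + 24×3 + 9×4 + 22×5 = 245
n = Σf = 84
Mean = 245 / 84 = 2.9167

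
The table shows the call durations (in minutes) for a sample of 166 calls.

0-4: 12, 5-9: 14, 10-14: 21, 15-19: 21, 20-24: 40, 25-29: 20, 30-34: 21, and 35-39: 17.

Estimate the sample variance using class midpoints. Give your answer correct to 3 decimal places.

101.570

Midpoints: 2, 7, 12, 17, 22, 27, 32, 37
n = 166, Σfm = 3452, mean = 20.7952
Σfm² = 88544
Σf(m − x̄)² = Σfm² − (Σfm)²/n = 88544 − 3452²/166 = 16759.0361
Sample variance = 16759.0361 / 165 = 101.5699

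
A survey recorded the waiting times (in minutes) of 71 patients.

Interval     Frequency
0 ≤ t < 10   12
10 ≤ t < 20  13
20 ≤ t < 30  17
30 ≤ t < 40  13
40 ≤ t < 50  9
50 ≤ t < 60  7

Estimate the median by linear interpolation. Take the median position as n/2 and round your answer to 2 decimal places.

Cumulative frequencies: 12, 25, 42, 55, 64, 71
n = 71; position = n/2 = 35.5.
This falls in the class 20 ≤ t < 30: L = 20, F = 25, f = 17, h = 10.
Median ≈ 20 + ((35.5 − 25) / 17) × 10 = 26.1765

26.18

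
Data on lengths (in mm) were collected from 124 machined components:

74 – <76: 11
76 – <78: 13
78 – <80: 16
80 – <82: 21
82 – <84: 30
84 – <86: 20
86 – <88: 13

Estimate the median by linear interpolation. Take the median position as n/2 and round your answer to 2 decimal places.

82.07

Cumulative frequencies: 11, 24, 40, 61, 91, 111, 124
n = 124; position = n/2 = 62.
This falls in the class 82 – <84: L = 82, F = 61, f = 30, h = 2.
Median ≈ 82 + ((62 − 61) / 30) × 2 = 82.0667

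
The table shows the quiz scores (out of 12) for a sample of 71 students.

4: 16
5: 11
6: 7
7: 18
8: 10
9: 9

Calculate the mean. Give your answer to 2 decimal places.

6.31

Values: 4, 5, 6, 7, 8, 9
Σfx = 16×4 + 11×5 + 7×6 + 18×7 + 10×8 + 9×9 = 448
n = Σf = 71
Mean = 448 / 71 = 6.3099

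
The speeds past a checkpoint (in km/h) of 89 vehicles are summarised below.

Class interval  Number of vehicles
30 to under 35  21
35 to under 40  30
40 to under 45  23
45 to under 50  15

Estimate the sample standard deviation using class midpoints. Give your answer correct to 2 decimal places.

Midpoints: 32.5, 37.5, 42.5, 47.5
n = 89, Σfm = 3497.5, mean = 39.2978
Σfm² = 139756.25
Σf(m − x̄)² = Σfm² − (Σfm)²/n = 139756.25 − 3497.5²/89 = 2312.3596
Sample variance = 2312.3596 / 88 = 26.2768
Standard deviation = √26.2768 = 5.1261

5.13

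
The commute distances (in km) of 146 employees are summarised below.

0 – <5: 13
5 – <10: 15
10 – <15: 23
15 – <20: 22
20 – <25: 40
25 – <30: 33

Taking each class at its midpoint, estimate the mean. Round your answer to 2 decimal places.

17.98

Midpoints: 2.5, 7.5, 12.5, 17.5, 22.5, 27.5
Σfm = 13×2.5 + 15×7.5 + 23×12.5 + 22×17.5 + 40×22.5 + 33×27.5 = 2625
n = Σf = 146
Mean = 2625 / 146 = 17.9795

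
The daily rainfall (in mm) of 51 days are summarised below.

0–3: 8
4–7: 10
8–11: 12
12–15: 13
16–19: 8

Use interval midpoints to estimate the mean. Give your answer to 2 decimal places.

9.74

Midpoints: 1.5, 5.5, 9.5, 13.5, 17.5
Σfm = 8×1.5 + 10×5.5 + 12×9.5 + 13×13.5 + 8×17.5 = 496.5
n = Σf = 51
Mean = 496.5 / 51 = 9.7353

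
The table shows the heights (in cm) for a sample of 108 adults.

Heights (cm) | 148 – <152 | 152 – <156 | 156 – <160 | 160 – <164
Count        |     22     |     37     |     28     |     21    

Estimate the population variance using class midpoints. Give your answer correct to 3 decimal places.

Midpoints: 150, 154, 158, 162
n = 108, Σfm = 16824, mean = 155.7778
Σfm² = 2622608
Σf(m − x̄)² = Σfm² − (Σfm)²/n = 2622608 − 16824²/108 = 1802.6667
Population variance = 1802.6667 / 108 = 16.6914

16.691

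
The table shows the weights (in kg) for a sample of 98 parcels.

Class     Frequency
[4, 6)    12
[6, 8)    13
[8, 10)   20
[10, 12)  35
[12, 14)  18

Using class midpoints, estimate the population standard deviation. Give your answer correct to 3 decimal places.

2.525

Midpoints: 5, 7, 9, 11, 13
n = 98, Σfm = 950, mean = 9.6939
Σfm² = 9834
Σf(m − x̄)² = Σfm² − (Σfm)²/n = 9834 − 950²/98 = 624.8163
Population variance = 624.8163 / 98 = 6.3757
Standard deviation = √6.3757 = 2.5250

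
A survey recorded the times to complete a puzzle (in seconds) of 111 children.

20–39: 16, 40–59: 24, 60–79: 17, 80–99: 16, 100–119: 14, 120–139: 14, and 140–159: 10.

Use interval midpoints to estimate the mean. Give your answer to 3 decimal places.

Midpoints: 29.5, 49.5, 69.5, 89.5, 109.5, 129.5, 149.5
Σfm = 16×29.5 + 24×49.5 + 17×69.5 + 16×89.5 + 14×109.5 + 14×129.5 + 10×149.5 = 9114.5
n = Σf = 111
Mean = 9114.5 / 111 = 82.1126

82.113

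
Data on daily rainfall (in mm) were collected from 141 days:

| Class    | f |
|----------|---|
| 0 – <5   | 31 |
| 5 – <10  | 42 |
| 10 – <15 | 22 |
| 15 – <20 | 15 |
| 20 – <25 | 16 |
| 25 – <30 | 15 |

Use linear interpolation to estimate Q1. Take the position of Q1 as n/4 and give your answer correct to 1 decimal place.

Cumulative frequencies: 31, 73, 95, 110, 126, 141
n = 141; position = n/4 = 35.25.
This falls in the class 5 – <10: L = 5, F = 31, f = 42, h = 5.
Lower quartile ≈ 5 + ((35.25 − 31) / 42) × 5 = 5.5060

5.5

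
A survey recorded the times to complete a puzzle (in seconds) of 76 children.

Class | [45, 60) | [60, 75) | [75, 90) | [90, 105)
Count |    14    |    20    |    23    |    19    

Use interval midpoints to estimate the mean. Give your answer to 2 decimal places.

Midpoints: 52.5, 67.5, 82.5, 97.5
Σfm = 14×52.5 + 20×67.5 + 23×82.5 + 19×97.5 = 5835
n = Σf = 76
Mean = 5835 / 76 = 76.7763

76.78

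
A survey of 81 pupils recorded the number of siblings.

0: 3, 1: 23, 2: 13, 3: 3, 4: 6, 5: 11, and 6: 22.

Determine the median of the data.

Cumulative frequencies: 3, 26, 39, 42, 48, 59, 81
n = 81, so the median is the value in position (n+1)/2 = 41.
Position 41 falls at value 3.

3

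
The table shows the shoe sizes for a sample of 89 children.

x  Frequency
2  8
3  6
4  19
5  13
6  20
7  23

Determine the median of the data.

Cumulative frequencies: 8, 14, 33, 46, 66, 89
n = 89, so the median is the value in position (n+1)/2 = 45.
Position 45 falls at value 5.

5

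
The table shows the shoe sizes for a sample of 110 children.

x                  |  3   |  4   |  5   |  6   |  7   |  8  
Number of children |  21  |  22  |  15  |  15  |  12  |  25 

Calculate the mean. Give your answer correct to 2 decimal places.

Values: 3, 4, 5, 6, 7, 8
Σfx = 21×3 + 22×4 + 15×5 + 15×6 + 12×7 + 25×8 = 600
n = Σf = 110
Mean = 600 / 110 = 5.4545

5.45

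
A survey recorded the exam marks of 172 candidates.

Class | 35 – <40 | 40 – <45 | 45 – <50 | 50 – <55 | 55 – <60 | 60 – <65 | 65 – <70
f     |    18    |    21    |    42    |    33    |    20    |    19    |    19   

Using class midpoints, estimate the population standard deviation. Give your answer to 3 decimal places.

8.957

Midpoints: 37.5, 42.5, 47.5, 52.5, 57.5, 62.5, 67.5
n = 172, Σfm = 8915, mean = 51.8314
Σfm² = 475875
Σf(m − x̄)² = Σfm² − (Σfm)²/n = 475875 − 8915²/172 = 13798.1105
Population variance = 13798.1105 / 172 = 80.2216
Standard deviation = √80.2216 = 8.9566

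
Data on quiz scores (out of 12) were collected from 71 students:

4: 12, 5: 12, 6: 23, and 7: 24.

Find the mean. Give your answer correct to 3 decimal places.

5.831

Values: 4, 5, 6, 7
Σfx = 12×4 + 12×5 + 23×6 + 24×7 = 414
n = Σf = 71
Mean = 414 / 71 = 5.8310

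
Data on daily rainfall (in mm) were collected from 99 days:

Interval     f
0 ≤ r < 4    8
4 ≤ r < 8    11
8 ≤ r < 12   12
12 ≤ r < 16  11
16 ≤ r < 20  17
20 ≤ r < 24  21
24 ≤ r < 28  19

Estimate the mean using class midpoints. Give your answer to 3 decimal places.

16.343

Midpoints: 2, 6, 10, 14, 18, 22, 26
Σfm = 8×2 + 11×6 + 12×10 + 11×14 + 17×18 + 21×22 + 19×26 = 1618
n = Σf = 99
Mean = 1618 / 99 = 16.3434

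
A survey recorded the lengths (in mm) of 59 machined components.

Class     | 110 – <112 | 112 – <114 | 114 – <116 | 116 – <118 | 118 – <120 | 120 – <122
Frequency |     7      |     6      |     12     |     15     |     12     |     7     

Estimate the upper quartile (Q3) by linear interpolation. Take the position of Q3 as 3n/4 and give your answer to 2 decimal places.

118.71

Cumulative frequencies: 7, 13, 25, 40, 52, 59
n = 59; position = 3n/4 = 44.25.
This falls in the class 118 – <120: L = 118, F = 40, f = 12, h = 2.
Upper quartile ≈ 118 + ((44.25 − 40) / 12) × 2 = 118.7083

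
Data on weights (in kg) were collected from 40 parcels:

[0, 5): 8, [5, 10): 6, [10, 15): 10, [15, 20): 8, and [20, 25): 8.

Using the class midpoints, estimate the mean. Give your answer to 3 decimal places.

Midpoints: 2.5, 7.5, 12.5, 17.5, 22.5
Σfm = 8×2.5 + 6×7.5 + 10×12.5 + 8×17.5 + 8×22.5 = 510
n = Σf = 40
Mean = 510 / 40 = 12.7500

12.750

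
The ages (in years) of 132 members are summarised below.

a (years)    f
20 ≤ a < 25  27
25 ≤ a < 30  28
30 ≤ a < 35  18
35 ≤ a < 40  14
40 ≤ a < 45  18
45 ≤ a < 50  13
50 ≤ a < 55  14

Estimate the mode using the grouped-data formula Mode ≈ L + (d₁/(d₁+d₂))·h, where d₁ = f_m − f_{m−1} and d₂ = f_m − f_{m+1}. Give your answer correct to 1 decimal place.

25.5

Modal class: 25 ≤ a < 30 (highest frequency 28).
d₁ = 28 − 27 = 1, d₂ = 28 − 18 = 10
Mode ≈ 25 + (1/(1+10)) × 5 = 25 + 0.4545 = 25.4545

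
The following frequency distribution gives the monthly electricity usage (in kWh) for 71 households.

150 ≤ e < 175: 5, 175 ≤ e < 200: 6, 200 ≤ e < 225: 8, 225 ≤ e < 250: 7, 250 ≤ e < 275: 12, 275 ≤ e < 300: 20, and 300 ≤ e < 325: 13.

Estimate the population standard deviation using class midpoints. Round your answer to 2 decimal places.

46.14

Midpoints: 162.5, 187.5, 212.5, 237.5, 262.5, 287.5, 312.5
n = 71, Σfm = 18262.5, mean = 257.2183
Σfm² = 4848593.75
Σf(m − x̄)² = Σfm² − (Σfm)²/n = 4848593.75 − 18262.5²/71 = 151144.3662
Population variance = 151144.3662 / 71 = 2128.7939
Standard deviation = √2128.7939 = 46.1389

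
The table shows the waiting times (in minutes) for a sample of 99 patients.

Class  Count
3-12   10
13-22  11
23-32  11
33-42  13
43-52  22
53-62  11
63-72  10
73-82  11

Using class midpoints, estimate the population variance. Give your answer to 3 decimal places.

Midpoints: 7.5, 17.5, 27.5, 37.5, 47.5, 57.5, 67.5, 77.5
n = 99, Σfm = 4262.5, mean = 43.0556
Σfm² = 228168.75
Σf(m − x̄)² = Σfm² − (Σfm)²/n = 228168.75 − 4262.5²/99 = 44644.4444
Population variance = 44644.4444 / 99 = 450.9540

450.954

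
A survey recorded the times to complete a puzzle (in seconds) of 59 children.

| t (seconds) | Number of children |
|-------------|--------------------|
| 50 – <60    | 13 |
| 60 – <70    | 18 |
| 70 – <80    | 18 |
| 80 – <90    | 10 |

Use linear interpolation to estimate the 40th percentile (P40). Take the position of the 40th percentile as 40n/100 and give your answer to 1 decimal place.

65.9

Cumulative frequencies: 13, 31, 49, 59
n = 59; position = 40n/100 = 23.6.
This falls in the class 60 – <70: L = 60, F = 13, f = 18, h = 10.
40th percentile ≈ 60 + ((23.6 − 13) / 18) × 10 = 65.8889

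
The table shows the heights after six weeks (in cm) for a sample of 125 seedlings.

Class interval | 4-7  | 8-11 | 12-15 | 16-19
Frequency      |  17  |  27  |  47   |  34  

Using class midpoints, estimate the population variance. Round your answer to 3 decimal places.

Midpoints: 5.5, 9.5, 13.5, 17.5
n = 125, Σfm = 1579.5, mean = 12.6360
Σfm² = 21929.25
Σf(m − x̄)² = Σfm² − (Σfm)²/n = 21929.25 − 1579.5²/125 = 1970.6880
Population variance = 1970.6880 / 125 = 15.7655

15.766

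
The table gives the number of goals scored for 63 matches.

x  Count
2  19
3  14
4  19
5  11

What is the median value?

3

Cumulative frequencies: 19, 33, 52, 63
n = 63, so the median is the value in position (n+1)/2 = 32.
Position 32 falls at value 3.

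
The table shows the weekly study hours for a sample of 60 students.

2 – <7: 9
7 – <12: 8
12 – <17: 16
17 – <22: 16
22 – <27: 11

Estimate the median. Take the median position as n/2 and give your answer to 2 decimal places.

Cumulative frequencies: 9, 17, 33, 49, 60
n = 60; position = n/2 = 30.
This falls in the class 12 – <17: L = 12, F = 17, f = 16, h = 5.
Median ≈ 12 + ((30 − 17) / 16) × 5 = 16.0625

16.06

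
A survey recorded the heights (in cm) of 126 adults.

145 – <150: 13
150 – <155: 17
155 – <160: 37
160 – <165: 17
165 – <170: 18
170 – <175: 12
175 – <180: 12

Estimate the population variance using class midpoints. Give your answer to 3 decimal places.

76.959

Midpoints: 147.5, 152.5, 157.5, 162.5, 167.5, 172.5, 177.5
n = 126, Σfm = 20315, mean = 161.2302
Σfm² = 3285087.5
Σf(m − x̄)² = Σfm² − (Σfm)²/n = 3285087.5 − 20315²/126 = 9696.8254
Population variance = 9696.8254 / 126 = 76.9589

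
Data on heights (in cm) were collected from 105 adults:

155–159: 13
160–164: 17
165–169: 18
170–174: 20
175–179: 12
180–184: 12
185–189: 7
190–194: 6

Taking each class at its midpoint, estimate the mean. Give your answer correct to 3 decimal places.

Midpoints: 157, 162, 167, 172, 177, 182, 187, 192
Σfm = 13×157 + 17×162 + 18×167 + 20×172 + 12×177 + 12×182 + 7×187 + 6×192 = 18010
n = Σf = 105
Mean = 18010 / 105 = 171.5238

171.524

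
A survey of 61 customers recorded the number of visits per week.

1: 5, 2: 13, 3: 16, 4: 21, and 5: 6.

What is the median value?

Cumulative frequencies: 5, 18, 34, 55, 61
n = 61, so the median is the value in position (n+1)/2 = 31.
Position 31 falls at value 3.

3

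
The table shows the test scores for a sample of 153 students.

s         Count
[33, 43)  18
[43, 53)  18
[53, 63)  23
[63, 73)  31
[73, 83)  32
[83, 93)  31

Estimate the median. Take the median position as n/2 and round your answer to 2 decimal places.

68.65

Cumulative frequencies: 18, 36, 59, 90, 122, 153
n = 153; position = n/2 = 76.5.
This falls in the class [63, 73): L = 63, F = 59, f = 31, h = 10.
Median ≈ 63 + ((76.5 − 59) / 31) × 10 = 68.6452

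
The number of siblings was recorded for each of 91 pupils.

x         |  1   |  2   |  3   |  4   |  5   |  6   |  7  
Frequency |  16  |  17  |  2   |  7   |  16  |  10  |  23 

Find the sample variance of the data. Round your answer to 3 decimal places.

Values: 1, 2, 3, 4, 5, 6, 7
n = 91, Σfx = 385, mean = 4.2308
Σfx² = 2101
Σf(x − x̄)² = Σfx² − (Σfx)²/n = 2101 − 385²/91 = 472.1538
Sample variance = 472.1538 / 90 = 5.2462

5.246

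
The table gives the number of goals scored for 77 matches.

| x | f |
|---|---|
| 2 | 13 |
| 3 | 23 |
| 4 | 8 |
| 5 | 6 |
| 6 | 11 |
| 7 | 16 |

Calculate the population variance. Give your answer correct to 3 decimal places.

Values: 2, 3, 4, 5, 6, 7
n = 77, Σfx = 335, mean = 4.3506
Σfx² = 1717
Σf(x − x̄)² = Σfx² − (Σfx)²/n = 1717 − 335²/77 = 259.5325
Population variance = 259.5325 / 77 = 3.3706

3.371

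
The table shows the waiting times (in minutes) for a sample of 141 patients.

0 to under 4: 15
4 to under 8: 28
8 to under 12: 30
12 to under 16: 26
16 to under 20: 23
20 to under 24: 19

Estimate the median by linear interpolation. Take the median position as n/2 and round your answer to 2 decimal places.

Cumulative frequencies: 15, 43, 73, 99, 122, 141
n = 141; position = n/2 = 70.5.
This falls in the class 8 to under 12: L = 8, F = 43, f = 30, h = 4.
Median ≈ 8 + ((70.5 − 43) / 30) × 4 = 11.6667

11.67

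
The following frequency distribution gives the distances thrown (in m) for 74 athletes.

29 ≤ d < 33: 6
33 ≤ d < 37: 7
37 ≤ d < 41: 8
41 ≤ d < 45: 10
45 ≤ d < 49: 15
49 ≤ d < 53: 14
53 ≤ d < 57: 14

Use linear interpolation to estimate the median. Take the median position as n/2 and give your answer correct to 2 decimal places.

46.60

Cumulative frequencies: 6, 13, 21, 31, 46, 60, 74
n = 74; position = n/2 = 37.
This falls in the class 45 ≤ d < 49: L = 45, F = 31, f = 15, h = 4.
Median ≈ 45 + ((37 − 31) / 15) × 4 = 46.6000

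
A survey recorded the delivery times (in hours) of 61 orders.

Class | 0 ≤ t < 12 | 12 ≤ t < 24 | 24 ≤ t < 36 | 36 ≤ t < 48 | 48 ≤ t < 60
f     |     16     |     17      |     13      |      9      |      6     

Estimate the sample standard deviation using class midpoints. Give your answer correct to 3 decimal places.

15.581

Midpoints: 6, 18, 30, 42, 54
n = 61, Σfm = 1494, mean = 24.4918
Σfm² = 51156
Σf(m − x̄)² = Σfm² − (Σfm)²/n = 51156 − 1494²/61 = 14565.2459
Sample variance = 14565.2459 / 60 = 242.7541
Standard deviation = √242.7541 = 15.5806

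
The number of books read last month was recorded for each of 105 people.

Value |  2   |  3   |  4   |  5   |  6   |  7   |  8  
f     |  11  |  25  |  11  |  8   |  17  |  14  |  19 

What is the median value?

5

Cumulative frequencies: 11, 36, 47, 55, 72, 86, 105
n = 105, so the median is the value in position (n+1)/2 = 53.
Position 53 falls at value 5.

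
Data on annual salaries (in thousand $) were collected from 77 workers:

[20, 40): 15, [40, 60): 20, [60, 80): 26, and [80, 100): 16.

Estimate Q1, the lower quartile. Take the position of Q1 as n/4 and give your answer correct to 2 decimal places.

Cumulative frequencies: 15, 35, 61, 77
n = 77; position = n/4 = 19.25.
This falls in the class [40, 60): L = 40, F = 15, f = 20, h = 20.
Lower quartile ≈ 40 + ((19.25 − 15) / 20) × 20 = 44.2500

44.25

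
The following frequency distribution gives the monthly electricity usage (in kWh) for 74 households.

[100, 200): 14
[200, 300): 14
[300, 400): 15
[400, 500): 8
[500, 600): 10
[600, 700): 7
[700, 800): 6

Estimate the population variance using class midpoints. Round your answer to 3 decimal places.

Midpoints: 150, 250, 350, 450, 550, 650, 750
n = 74, Σfm = 29000, mean = 391.8919
Σfm² = 14005000
Σf(m − x̄)² = Σfm² − (Σfm)²/n = 14005000 − 29000²/74 = 2640135.1351
Population variance = 2640135.1351 / 74 = 35677.5018

35677.502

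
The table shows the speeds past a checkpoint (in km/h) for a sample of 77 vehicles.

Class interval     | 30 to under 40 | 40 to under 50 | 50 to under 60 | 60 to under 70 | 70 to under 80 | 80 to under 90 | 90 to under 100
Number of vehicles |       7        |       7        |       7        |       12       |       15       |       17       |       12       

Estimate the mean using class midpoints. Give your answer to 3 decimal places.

70.584

Midpoints: 35, 45, 55, 65, 75, 85, 95
Σfm = 7×35 + 7×45 + 7×55 + 12×65 + 15×75 + 17×85 + 12×95 = 5435
n = Σf = 77
Mean = 5435 / 77 = 70.5844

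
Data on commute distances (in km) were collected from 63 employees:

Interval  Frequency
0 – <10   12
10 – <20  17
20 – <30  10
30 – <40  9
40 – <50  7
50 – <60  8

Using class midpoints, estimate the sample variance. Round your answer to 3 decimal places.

Midpoints: 5, 15, 25, 35, 45, 55
n = 63, Σfm = 1635, mean = 25.9524
Σfm² = 59775
Σf(m − x̄)² = Σfm² − (Σfm)²/n = 59775 − 1635²/63 = 17342.8571
Sample variance = 17342.8571 / 62 = 279.7235

279.724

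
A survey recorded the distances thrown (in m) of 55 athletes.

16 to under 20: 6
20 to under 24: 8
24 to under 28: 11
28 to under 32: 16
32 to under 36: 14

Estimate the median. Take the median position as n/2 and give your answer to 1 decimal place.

28.6

Cumulative frequencies: 6, 14, 25, 41, 55
n = 55; position = n/2 = 27.5.
This falls in the class 28 to under 32: L = 28, F = 25, f = 16, h = 4.
Median ≈ 28 + ((27.5 − 25) / 16) × 4 = 28.6250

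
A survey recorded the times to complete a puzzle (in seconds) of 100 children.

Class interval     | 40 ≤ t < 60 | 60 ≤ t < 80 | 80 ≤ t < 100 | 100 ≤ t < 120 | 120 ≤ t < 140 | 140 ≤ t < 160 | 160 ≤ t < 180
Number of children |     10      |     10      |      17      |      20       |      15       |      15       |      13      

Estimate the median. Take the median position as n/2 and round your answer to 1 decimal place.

113.0

Cumulative frequencies: 10, 20, 37, 57, 72, 87, 100
n = 100; position = n/2 = 50.
This falls in the class 100 ≤ t < 120: L = 100, F = 37, f = 20, h = 20.
Median ≈ 100 + ((50 − 37) / 20) × 20 = 113.0000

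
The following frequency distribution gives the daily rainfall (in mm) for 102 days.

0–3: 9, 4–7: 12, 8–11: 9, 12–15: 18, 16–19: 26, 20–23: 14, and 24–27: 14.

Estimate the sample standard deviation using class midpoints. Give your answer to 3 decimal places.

7.266

Midpoints: 1.5, 5.5, 9.5, 13.5, 17.5, 21.5, 25.5
n = 102, Σfm = 1521, mean = 14.9118
Σfm² = 28013.5
Σf(m − x̄)² = Σfm² − (Σfm)²/n = 28013.5 − 1521²/102 = 5332.7059
Sample variance = 5332.7059 / 101 = 52.7991
Standard deviation = √52.7991 = 7.2663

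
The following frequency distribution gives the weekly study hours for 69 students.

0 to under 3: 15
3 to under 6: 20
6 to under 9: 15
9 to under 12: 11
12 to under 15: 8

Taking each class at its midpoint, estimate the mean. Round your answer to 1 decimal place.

6.5

Midpoints: 1.5, 4.5, 7.5, 10.5, 13.5
Σfm = 15×1.5 + 20×4.5 + 15×7.5 + 11×10.5 + 8×13.5 = 448.5
n = Σf = 69
Mean = 448.5 / 69 = 6.5000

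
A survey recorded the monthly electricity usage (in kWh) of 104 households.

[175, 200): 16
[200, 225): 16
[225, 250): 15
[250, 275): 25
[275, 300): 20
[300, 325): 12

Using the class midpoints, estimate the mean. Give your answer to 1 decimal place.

250.2

Midpoints: 187.5, 212.5, 237.5, 262.5, 287.5, 312.5
Σfm = 16×187.5 + 16×212.5 + 15×237.5 + 25×262.5 + 20×287.5 + 12×312.5 = 26025
n = Σf = 104
Mean = 26025 / 104 = 250.2404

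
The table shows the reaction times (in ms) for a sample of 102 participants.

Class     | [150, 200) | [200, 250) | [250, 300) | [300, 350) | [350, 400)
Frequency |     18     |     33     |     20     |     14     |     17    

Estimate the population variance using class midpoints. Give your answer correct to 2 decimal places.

4477.36

Midpoints: 175, 225, 275, 325, 375
n = 102, Σfm = 27000, mean = 264.7059
Σfm² = 7603750
Σf(m − x̄)² = Σfm² − (Σfm)²/n = 7603750 − 27000²/102 = 456691.1765
Population variance = 456691.1765 / 102 = 4477.3645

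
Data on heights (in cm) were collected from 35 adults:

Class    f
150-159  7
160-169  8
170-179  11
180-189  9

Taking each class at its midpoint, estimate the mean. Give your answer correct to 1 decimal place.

Midpoints: 154.5, 164.5, 174.5, 184.5
Σfm = 7×154.5 + 8×164.5 + 11×174.5 + 9×184.5 = 5977.5
n = Σf = 35
Mean = 5977.5 / 35 = 170.7857

170.8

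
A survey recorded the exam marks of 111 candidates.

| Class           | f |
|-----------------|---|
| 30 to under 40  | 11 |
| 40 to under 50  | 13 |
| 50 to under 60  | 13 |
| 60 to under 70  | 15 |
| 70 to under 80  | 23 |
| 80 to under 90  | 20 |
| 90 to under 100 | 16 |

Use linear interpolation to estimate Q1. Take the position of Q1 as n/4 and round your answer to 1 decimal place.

Cumulative frequencies: 11, 24, 37, 52, 75, 95, 111
n = 111; position = n/4 = 27.75.
This falls in the class 50 to under 60: L = 50, F = 24, f = 13, h = 10.
Lower quartile ≈ 50 + ((27.75 − 24) / 13) × 10 = 52.8846

52.9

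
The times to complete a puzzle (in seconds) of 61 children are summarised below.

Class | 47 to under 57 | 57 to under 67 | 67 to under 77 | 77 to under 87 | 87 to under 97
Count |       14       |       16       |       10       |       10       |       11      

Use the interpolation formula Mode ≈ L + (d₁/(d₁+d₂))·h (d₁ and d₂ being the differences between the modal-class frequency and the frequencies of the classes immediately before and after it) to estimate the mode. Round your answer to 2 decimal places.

59.50

Modal class: 57 to under 67 (highest frequency 16).
d₁ = 16 − 14 = 2, d₂ = 16 − 10 = 6
Mode ≈ 57 + (2/(2+6)) × 10 = 57 + 2.5000 = 59.5000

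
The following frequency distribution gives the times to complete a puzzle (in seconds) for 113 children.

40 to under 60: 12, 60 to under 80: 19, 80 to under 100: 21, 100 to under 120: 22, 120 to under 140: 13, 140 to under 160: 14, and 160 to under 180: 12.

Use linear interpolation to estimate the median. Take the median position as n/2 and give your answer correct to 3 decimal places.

104.091

Cumulative frequencies: 12, 31, 52, 74, 87, 101, 113
n = 113; position = n/2 = 56.5.
This falls in the class 100 to under 120: L = 100, F = 52, f = 22, h = 20.
Median ≈ 100 + ((56.5 − 52) / 22) × 20 = 104.0909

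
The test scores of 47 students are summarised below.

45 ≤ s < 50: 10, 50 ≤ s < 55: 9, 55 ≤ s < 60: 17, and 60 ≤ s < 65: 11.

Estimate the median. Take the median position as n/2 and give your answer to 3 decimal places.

56.324

Cumulative frequencies: 10, 19, 36, 47
n = 47; position = n/2 = 23.5.
This falls in the class 55 ≤ s < 60: L = 55, F = 19, f = 17, h = 5.
Median ≈ 55 + ((23.5 − 19) / 17) × 5 = 56.3235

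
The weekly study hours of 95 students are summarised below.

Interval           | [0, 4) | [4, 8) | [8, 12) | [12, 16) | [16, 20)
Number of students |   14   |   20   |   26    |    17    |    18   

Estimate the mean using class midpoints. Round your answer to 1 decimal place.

10.2

Midpoints: 2, 6, 10, 14, 18
Σfm = 14×2 + 20×6 + 26×10 + 17×14 + 18×18 = 970
n = Σf = 95
Mean = 970 / 95 = 10.2105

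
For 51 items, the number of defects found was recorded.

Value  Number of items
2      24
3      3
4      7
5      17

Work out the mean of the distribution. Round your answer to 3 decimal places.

Values: 2, 3, 4, 5
Σfx = 24×2 + 3×3 + 7×4 + 17×5 = 170
n = Σf = 51
Mean = 170 / 51 = 3.3333

3.333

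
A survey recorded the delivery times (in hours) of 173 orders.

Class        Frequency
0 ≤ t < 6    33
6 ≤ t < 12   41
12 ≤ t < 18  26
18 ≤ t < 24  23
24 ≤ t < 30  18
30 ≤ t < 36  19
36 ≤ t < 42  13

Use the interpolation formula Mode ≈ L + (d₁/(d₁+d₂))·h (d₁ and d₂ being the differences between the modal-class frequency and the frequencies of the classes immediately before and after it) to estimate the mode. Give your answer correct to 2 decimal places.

Modal class: 6 ≤ t < 12 (highest frequency 41).
d₁ = 41 − 33 = 8, d₂ = 41 − 26 = 15
Mode ≈ 6 + (8/(8+15)) × 6 = 6 + 2.0870 = 8.0870

8.09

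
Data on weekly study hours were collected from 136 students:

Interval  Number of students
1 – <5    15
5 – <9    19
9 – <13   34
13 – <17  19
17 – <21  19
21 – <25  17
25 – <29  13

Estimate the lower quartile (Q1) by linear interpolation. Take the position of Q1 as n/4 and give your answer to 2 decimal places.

9.00

Cumulative frequencies: 15, 34, 68, 87, 106, 123, 136
n = 136; position = n/4 = 34.
This falls in the class 5 – <9: L = 5, F = 15, f = 19, h = 4.
Lower quartile ≈ 5 + ((34 − 15) / 19) × 4 = 9.0000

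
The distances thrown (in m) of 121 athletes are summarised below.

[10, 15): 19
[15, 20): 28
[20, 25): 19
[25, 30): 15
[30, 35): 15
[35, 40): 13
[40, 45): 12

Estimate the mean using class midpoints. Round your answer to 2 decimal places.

25.23

Midpoints: 12.5, 17.5, 22.5, 27.5, 32.5, 37.5, 42.5
Σfm = 19×12.5 + 28×17.5 + 19×22.5 + 15×27.5 + 15×32.5 + 13×37.5 + 12×42.5 = 3052.5
n = Σf = 121
Mean = 3052.5 / 121 = 25.2273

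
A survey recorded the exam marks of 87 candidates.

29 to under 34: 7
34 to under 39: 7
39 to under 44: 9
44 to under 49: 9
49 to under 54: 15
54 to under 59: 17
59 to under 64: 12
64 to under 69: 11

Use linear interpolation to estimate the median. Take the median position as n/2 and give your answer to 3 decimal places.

Cumulative frequencies: 7, 14, 23, 32, 47, 64, 76, 87
n = 87; position = n/2 = 43.5.
This falls in the class 49 to under 54: L = 49, F = 32, f = 15, h = 5.
Median ≈ 49 + ((43.5 − 32) / 15) × 5 = 52.8333

52.833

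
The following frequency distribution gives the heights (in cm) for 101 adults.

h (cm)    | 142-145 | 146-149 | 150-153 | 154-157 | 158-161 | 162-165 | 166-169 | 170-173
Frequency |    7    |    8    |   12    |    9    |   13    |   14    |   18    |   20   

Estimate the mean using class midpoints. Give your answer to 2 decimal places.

Midpoints: 143.5, 147.5, 151.5, 155.5, 159.5, 163.5, 167.5, 171.5
Σfm = 7×143.5 + 8×147.5 + 12×151.5 + 9×155.5 + 13×159.5 + 14×163.5 + 18×167.5 + 20×171.5 = 16209.5
n = Σf = 101
Mean = 16209.5 / 101 = 160.4901

160.49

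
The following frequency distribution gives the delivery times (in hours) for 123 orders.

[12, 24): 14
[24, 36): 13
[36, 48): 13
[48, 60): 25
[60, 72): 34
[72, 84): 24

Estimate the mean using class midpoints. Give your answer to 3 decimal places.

54.098

Midpoints: 18, 30, 42, 54, 66, 78
Σfm = 14×18 + 13×30 + 13×42 + 25×54 + 34×66 + 24×78 = 6654
n = Σf = 123
Mean = 6654 / 123 = 54.0976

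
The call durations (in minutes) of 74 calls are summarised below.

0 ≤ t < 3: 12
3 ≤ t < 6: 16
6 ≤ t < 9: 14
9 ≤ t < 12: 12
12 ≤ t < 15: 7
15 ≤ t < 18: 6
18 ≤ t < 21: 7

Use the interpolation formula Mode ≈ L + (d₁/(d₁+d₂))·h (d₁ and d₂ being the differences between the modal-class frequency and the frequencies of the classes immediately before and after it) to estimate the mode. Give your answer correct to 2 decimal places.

Modal class: 3 ≤ t < 6 (highest frequency 16).
d₁ = 16 − 12 = 4, d₂ = 16 − 14 = 2
Mode ≈ 3 + (4/(4+2)) × 3 = 3 + 2.0000 = 5.0000

5.00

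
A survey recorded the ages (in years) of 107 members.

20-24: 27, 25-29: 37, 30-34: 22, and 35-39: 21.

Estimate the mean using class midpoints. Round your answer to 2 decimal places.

Midpoints: 22, 27, 32, 37
Σfm = 27×22 + 37×27 + 22×32 + 21×37 = 3074
n = Σf = 107
Mean = 3074 / 107 = 28.7290

28.73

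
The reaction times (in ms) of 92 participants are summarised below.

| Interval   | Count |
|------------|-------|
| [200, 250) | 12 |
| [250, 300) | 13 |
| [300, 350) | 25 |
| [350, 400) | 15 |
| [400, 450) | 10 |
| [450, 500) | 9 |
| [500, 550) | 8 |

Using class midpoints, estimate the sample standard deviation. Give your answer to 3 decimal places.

89.210

Midpoints: 225, 275, 325, 375, 425, 475, 525
n = 92, Σfm = 32750, mean = 355.9783
Σfm² = 12382500
Σf(m − x̄)² = Σfm² − (Σfm)²/n = 12382500 − 32750²/92 = 724211.9565
Sample variance = 724211.9565 / 91 = 7958.3731
Standard deviation = √7958.3731 = 89.2097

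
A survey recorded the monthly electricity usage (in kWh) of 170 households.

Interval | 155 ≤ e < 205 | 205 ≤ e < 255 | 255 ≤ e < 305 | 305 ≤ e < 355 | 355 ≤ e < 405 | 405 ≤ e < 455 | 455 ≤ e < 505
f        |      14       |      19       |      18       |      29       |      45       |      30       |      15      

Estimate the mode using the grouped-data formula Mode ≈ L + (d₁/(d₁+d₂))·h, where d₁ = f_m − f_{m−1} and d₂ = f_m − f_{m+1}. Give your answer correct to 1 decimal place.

Modal class: 355 ≤ e < 405 (highest frequency 45).
d₁ = 45 − 29 = 16, d₂ = 45 − 30 = 15
Mode ≈ 355 + (16/(16+15)) × 50 = 355 + 25.8065 = 380.8065

380.8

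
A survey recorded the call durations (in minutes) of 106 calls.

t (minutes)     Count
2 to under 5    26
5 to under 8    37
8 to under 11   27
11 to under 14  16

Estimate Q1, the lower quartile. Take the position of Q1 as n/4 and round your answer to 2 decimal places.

5.04

Cumulative frequencies: 26, 63, 90, 106
n = 106; position = n/4 = 26.5.
This falls in the class 5 to under 8: L = 5, F = 26, f = 37, h = 3.
Lower quartile ≈ 5 + ((26.5 − 26) / 37) × 3 = 5.0405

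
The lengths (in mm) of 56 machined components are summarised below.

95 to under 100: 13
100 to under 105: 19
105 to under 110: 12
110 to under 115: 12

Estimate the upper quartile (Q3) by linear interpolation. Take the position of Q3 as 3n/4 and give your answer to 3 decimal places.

Cumulative frequencies: 13, 32, 44, 56
n = 56; position = 3n/4 = 42.
This falls in the class 105 to under 110: L = 105, F = 32, f = 12, h = 5.
Upper quartile ≈ 105 + ((42 − 32) / 12) × 5 = 109.1667

109.167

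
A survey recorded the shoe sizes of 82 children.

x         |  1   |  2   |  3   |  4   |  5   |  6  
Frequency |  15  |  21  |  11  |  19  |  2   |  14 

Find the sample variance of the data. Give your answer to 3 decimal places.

Values: 1, 2, 3, 4, 5, 6
n = 82, Σfx = 260, mean = 3.1707
Σfx² = 1056
Σf(x − x̄)² = Σfx² − (Σfx)²/n = 1056 − 260²/82 = 231.6098
Sample variance = 231.6098 / 81 = 2.8594

2.859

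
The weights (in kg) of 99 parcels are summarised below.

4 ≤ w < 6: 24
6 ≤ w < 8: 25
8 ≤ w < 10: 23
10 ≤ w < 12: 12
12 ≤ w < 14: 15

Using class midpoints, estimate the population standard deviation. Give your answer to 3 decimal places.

2.721

Midpoints: 5, 7, 9, 11, 13
n = 99, Σfm = 829, mean = 8.3737
Σfm² = 7675
Σf(m − x̄)² = Σfm² − (Σfm)²/n = 7675 − 829²/99 = 733.1717
Population variance = 733.1717 / 99 = 7.4058
Standard deviation = √7.4058 = 2.7214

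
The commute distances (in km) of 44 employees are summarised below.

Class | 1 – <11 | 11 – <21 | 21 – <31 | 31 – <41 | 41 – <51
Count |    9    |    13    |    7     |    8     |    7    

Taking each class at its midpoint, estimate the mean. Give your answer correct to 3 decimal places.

Midpoints: 6, 16, 26, 36, 46
Σfm = 9×6 + 13×16 + 7×26 + 8×36 + 7×46 = 1054
n = Σf = 44
Mean = 1054 / 44 = 23.9545

23.955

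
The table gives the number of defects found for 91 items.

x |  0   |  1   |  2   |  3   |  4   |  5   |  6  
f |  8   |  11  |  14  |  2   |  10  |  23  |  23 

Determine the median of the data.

5

Cumulative frequencies: 8, 19, 33, 35, 45, 68, 91
n = 91, so the median is the value in position (n+1)/2 = 46.
Position 46 falls at value 5.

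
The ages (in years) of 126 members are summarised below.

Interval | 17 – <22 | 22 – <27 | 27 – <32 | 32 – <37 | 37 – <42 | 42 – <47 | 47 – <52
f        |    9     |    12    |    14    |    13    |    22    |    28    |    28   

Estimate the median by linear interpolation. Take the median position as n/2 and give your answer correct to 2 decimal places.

Cumulative frequencies: 9, 21, 35, 48, 70, 98, 126
n = 126; position = n/2 = 63.
This falls in the class 37 – <42: L = 37, F = 48, f = 22, h = 5.
Median ≈ 37 + ((63 − 48) / 22) × 5 = 40.4091

40.41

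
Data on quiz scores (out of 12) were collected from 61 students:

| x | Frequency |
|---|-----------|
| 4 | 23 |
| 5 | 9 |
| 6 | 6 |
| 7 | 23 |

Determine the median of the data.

5

Cumulative frequencies: 23, 32, 38, 61
n = 61, so the median is the value in position (n+1)/2 = 31.
Position 31 falls at value 5.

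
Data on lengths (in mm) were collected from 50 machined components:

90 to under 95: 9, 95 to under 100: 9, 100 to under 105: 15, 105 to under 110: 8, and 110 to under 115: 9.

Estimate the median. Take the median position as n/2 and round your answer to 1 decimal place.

102.3

Cumulative frequencies: 9, 18, 33, 41, 50
n = 50; position = n/2 = 25.
This falls in the class 100 to under 105: L = 100, F = 18, f = 15, h = 5.
Median ≈ 100 + ((25 − 18) / 15) × 5 = 102.3333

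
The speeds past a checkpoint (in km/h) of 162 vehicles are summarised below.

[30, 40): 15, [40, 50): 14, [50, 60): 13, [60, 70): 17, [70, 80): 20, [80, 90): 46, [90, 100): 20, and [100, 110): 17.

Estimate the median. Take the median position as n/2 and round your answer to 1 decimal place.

Cumulative frequencies: 15, 29, 42, 59, 79, 125, 145, 162
n = 162; position = n/2 = 81.
This falls in the class [80, 90): L = 80, F = 79, f = 46, h = 10.
Median ≈ 80 + ((81 − 79) / 46) × 10 = 80.4348

80.4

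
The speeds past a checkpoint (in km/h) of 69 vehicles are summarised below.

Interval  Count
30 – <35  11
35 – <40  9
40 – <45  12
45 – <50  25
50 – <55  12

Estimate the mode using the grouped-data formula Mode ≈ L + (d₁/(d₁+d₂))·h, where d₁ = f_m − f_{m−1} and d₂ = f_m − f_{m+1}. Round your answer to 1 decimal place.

Modal class: 45 – <50 (highest frequency 25).
d₁ = 25 − 12 = 13, d₂ = 25 − 12 = 13
Mode ≈ 45 + (13/(13+13)) × 5 = 45 + 2.5000 = 47.5000

47.5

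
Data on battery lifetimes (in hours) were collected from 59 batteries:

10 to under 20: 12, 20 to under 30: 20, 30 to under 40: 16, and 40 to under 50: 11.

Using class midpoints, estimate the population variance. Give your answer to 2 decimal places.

Midpoints: 15, 25, 35, 45
n = 59, Σfm = 1735, mean = 29.4068
Σfm² = 57075
Σf(m − x̄)² = Σfm² − (Σfm)²/n = 57075 − 1735²/59 = 6054.2373
Population variance = 6054.2373 / 59 = 102.6142

102.61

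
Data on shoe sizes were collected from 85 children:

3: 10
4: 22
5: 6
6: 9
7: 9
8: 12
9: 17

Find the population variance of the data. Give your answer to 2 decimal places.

Values: 3, 4, 5, 6, 7, 8, 9
n = 85, Σfx = 514, mean = 6.0471
Σfx² = 3502
Σf(x − x̄)² = Σfx² − (Σfx)²/n = 3502 − 514²/85 = 393.8118
Population variance = 393.8118 / 85 = 4.6331

4.63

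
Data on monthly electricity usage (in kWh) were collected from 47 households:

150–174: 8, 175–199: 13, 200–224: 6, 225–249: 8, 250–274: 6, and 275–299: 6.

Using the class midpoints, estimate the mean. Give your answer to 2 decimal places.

Midpoints: 162, 187, 212, 237, 262, 287
Σfm = 8×162 + 13×187 + 6×212 + 8×237 + 6×262 + 6×287 = 10189
n = Σf = 47
Mean = 10189 / 47 = 216.7872

216.79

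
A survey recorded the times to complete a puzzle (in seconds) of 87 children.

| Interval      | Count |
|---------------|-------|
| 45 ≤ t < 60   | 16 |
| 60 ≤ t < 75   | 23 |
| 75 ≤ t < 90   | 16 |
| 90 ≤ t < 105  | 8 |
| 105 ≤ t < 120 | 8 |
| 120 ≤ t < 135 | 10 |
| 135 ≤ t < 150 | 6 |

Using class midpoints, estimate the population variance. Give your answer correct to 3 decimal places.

Midpoints: 52.5, 67.5, 82.5, 97.5, 112.5, 127.5, 142.5
n = 87, Σfm = 7522.5, mean = 86.4655
Σfm² = 719493.75
Σf(m − x̄)² = Σfm² − (Σfm)²/n = 719493.75 − 7522.5²/87 = 69056.8966
Population variance = 69056.8966 / 87 = 793.7574

793.757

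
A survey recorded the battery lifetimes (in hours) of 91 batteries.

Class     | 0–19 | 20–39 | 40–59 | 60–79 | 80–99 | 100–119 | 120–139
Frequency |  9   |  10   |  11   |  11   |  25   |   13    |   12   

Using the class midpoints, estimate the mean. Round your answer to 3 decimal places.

75.874

Midpoints: 9.5, 29.5, 49.5, 69.5, 89.5, 109.5, 129.5
Σfm = 9×9.5 + 10×29.5 + 11×49.5 + 11×69.5 + 25×89.5 + 13×109.5 + 12×129.5 = 6904.5
n = Σf = 91
Mean = 6904.5 / 91 = 75.8736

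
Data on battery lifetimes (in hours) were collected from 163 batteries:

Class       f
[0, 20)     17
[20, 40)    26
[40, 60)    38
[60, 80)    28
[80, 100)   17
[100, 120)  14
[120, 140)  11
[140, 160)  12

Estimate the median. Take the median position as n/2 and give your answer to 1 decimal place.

60.4

Cumulative frequencies: 17, 43, 81, 109, 126, 140, 151, 163
n = 163; position = n/2 = 81.5.
This falls in the class [60, 80): L = 60, F = 81, f = 28, h = 20.
Median ≈ 60 + ((81.5 − 81) / 28) × 20 = 60.3571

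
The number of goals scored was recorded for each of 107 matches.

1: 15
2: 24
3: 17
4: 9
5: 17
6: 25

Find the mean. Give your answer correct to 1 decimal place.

3.6

Values: 1, 2, 3, 4, 5, 6
Σfx = 15×1 + 24×2 + 17×3 + 9×4 + 17×5 + 25×6 = 385
n = Σf = 107
Mean = 385 / 107 = 3.5981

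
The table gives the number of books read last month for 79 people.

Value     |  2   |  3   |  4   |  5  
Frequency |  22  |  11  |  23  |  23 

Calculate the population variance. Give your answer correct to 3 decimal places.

Values: 2, 3, 4, 5
n = 79, Σfx = 284, mean = 3.5949
Σfx² = 1130
Σf(x − x̄)² = Σfx² − (Σfx)²/n = 1130 − 284²/79 = 109.0380
Population variance = 109.0380 / 79 = 1.3802

1.380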